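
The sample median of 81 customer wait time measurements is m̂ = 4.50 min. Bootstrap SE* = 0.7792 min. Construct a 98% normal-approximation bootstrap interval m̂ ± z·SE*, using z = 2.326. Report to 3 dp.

Margin = 2.326 × 0.7792 = 1.8124
Interval: 4.50 ± 1.8124

(2.688, 6.312)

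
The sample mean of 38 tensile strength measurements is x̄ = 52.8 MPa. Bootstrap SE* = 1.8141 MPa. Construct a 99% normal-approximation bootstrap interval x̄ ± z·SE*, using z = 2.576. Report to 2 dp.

(48.13, 57.47)

Margin = 2.576 × 1.8141 = 4.673
Interval: 52.8 ± 4.673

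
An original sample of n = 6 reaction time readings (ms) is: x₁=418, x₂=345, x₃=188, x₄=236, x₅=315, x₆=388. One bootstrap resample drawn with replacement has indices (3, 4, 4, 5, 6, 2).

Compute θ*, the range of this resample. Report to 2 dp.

Resample values: 188, 236, 236, 315, 388, 345.
Range = 388 − 188 = 200.00

θ* = 200.00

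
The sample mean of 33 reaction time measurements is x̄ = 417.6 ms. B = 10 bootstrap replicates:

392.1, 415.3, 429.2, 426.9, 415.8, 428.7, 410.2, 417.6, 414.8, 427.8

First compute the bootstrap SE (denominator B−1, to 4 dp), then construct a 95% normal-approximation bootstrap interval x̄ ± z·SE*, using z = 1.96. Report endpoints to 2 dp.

Mean of replicates = 417.8400; sum of squared deviations = 1169.1040; SE* = √(1169.1040/9) = 11.3974
Margin = 1.96 × 11.3974 = 22.339
Interval: 417.6 ± 22.339

(395.26, 439.94)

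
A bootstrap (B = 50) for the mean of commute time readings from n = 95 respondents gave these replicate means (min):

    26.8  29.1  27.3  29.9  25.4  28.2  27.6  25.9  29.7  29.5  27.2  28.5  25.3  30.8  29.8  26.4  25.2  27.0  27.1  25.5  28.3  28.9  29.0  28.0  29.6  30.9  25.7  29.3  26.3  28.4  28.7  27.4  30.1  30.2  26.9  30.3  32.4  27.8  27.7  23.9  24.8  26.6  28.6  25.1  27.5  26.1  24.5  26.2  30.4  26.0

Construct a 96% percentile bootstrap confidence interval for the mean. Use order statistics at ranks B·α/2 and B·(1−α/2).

(23.9, 30.9)

Sorted replicates: 23.9, 24.5, 24.8, 25.1, 25.2, 25.3, 25.4, 25.5, 25.7, 25.9, 26.0, 26.1, 26.2, 26.3, 26.4, 26.6, 26.8, 26.9, 27.0, 27.1, 27.2, 27.3, 27.4, 27.5, 27.6, 27.7, 27.8, 28.0, 28.2, 28.3, 28.4, 28.5, 28.6, 28.7, 28.9, 29.0, 29.1, 29.3, 29.5, 29.6, 29.7, 29.8, 29.9, 30.1, 30.2, 30.3, 30.4, 30.8, 30.9, 32.4
α = 0.04; lower rank = 50 × 0.020 = 1; upper rank = 50 × 0.980 = 49.
The 1st smallest replicate is 23.9; the 49th is 30.9.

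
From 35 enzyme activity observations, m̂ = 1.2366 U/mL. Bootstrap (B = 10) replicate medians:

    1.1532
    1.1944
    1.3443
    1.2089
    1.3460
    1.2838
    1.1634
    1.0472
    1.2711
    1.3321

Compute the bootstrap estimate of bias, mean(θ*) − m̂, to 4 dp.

bias = −0.0022

mean(θ*) = (1.1532 + 1.1944 + 1.3443 + 1.2089 + 1.3460 + 1.2838 + 1.1634 + 1.0472 + 1.2711 + 1.3321) / 10 = 1.23444
bias = 1.23444 − 1.2366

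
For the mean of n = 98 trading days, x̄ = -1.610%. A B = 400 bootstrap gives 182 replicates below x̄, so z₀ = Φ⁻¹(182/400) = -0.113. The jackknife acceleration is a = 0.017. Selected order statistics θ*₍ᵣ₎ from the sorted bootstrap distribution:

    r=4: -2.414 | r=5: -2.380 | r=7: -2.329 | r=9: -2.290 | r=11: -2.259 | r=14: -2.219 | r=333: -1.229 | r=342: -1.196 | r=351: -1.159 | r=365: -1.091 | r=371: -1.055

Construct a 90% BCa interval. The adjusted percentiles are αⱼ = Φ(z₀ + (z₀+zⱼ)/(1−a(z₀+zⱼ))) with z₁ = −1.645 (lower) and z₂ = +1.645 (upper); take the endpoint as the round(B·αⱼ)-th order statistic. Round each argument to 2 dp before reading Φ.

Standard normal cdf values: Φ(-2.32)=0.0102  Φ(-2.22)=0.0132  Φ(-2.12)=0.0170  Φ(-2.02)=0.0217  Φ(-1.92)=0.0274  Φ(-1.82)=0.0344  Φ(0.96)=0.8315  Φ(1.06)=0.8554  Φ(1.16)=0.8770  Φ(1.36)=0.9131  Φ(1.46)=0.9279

(-2.219, -1.055)

Lower: z₀ + z₁ = -0.113 + (-1.645) = -1.758; 1 − a(z₀+z₁) = 1 − (0.017)(-1.758) = 1.0299; argument = -0.113 + (-1.758)/1.0299 = -1.8200 → -1.82.
α₁ = Φ(-1.82) = 0.0344; rank = round(400 × 0.0344) = 14; θ*₍14₎ = -2.219.
Upper: z₀ + z₂ = 1.532; 1 − a(z₀+z₂) = 0.9740; argument = 1.4600 → 1.46; α₂ = 0.9279; rank = 371; θ*₍371₎ = -1.055.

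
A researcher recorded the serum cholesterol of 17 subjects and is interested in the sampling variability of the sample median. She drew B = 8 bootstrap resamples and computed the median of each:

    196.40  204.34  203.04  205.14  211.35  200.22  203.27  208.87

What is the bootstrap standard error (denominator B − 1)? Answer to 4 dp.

SE* = 4.6692

Bootstrap SE is the standard deviation of the 8 replicate medians.
Mean of replicates: (196.40 + 204.34 + 203.04 + 205.14 + 211.35 + 200.22 + 203.27 + 208.87) / 8 = 1632.63000 / 8 = 204.07875
Sum of squared deviations: (−7.67875)² + (+0.26125)² + (−1.03875)² + (+1.06125)² + (+7.27125)² + (−3.85875)² + (−0.80875)² + (+4.79125)² = 152.60789
Variance = 152.60789 / 7 = 21.80113
SE* = √21.80113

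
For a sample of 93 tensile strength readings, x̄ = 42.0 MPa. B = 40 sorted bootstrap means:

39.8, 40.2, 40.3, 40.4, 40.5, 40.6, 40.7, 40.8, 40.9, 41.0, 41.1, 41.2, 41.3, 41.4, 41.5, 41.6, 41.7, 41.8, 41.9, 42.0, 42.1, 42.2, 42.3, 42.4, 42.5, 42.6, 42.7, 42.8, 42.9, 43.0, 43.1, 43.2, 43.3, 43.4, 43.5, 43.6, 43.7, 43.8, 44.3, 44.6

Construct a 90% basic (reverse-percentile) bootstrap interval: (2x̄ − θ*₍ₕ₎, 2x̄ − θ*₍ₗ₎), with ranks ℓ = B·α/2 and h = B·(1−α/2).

Percentile endpoints at ranks 2 and 38: θ*₍2₎ = 40.2, θ*₍38₎ = 43.8.
Basic interval reflects these around x̄:
  lower = 2 × 42.0 − 43.8 = 40.2
  upper = 2 × 42.0 − 40.2 = 43.8

(40.2, 43.8)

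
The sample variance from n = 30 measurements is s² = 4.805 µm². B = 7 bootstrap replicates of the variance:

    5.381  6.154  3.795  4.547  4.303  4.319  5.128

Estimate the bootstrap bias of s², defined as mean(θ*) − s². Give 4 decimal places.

bias = −0.0011

mean(θ*) = (5.381 + 6.154 + 3.795 + 4.547 + 4.303 + 4.319 + 5.128) / 7 = 4.80386
bias = 4.80386 − 4.805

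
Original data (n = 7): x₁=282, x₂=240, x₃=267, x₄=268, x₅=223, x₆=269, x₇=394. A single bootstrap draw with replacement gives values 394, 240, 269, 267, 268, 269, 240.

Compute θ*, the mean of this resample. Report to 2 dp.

Mean = (394 + 240 + 269 + 267 + 268 + 269 + 240) / 7 = 1947.0 / 7 = 278.14

θ* = 278.14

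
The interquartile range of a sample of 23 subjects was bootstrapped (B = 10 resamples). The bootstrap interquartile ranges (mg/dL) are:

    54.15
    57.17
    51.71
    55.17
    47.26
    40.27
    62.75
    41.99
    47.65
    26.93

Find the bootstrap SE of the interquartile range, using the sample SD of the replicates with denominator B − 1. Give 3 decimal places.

SE* = 10.234

Bootstrap SE is the standard deviation of the 10 replicate interquartile ranges.
Mean of replicates: (54.15 + 57.17 + 51.71 + 55.17 + 47.26 + 40.27 + 62.75 + 41.99 + 47.65 + 26.93) / 10 = 485.0500 / 10 = 48.5050
Sum of squared deviations: (+5.6450)² + (+8.6650)² + (+3.2050)² + (+6.6650)² + (−1.2450)² + (−8.2350)² + (+14.2450)² + (−6.5150)² + (−0.8550)² + (−21.5750)² = 942.5847
Variance = 942.5847 / 9 = 104.7316
SE* = √104.7316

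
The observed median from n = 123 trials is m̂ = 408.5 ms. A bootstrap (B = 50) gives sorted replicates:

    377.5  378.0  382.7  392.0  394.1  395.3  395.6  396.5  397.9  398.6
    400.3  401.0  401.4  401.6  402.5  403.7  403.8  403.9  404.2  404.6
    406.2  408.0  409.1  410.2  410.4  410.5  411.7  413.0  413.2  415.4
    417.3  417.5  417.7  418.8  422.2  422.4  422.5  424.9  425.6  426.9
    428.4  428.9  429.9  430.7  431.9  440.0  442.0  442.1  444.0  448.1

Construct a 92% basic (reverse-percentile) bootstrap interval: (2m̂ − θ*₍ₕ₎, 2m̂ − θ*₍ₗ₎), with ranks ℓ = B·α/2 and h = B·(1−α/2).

Percentile endpoints at ranks 2 and 48: θ*₍2₎ = 378.0, θ*₍48₎ = 442.1.
Basic interval reflects these around m̂:
  lower = 2 × 408.5 − 442.1 = 374.9
  upper = 2 × 408.5 − 378.0 = 439.0

(374.9, 439.0)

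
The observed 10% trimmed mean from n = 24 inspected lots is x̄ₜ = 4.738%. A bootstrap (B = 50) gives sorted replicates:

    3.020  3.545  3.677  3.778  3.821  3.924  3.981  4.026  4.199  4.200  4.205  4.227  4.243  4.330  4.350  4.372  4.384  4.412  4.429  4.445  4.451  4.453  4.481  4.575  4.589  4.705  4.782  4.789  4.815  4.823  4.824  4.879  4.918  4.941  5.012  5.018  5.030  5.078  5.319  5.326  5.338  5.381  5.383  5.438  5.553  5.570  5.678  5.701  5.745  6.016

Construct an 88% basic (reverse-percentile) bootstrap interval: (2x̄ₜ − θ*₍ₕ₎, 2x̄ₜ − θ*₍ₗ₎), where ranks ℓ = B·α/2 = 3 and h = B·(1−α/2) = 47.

(3.798, 5.799)

Percentile endpoints at ranks 3 and 47: θ*₍3₎ = 3.677, θ*₍47₎ = 5.678.
Basic interval reflects these around x̄ₜ:
  lower = 2 × 4.738 − 5.678 = 3.798
  upper = 2 × 4.738 − 3.677 = 5.799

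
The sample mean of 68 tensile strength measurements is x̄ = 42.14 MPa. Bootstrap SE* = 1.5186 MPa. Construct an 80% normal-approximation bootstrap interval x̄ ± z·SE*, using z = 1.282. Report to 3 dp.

(40.193, 44.087)

Margin = 1.282 × 1.5186 = 1.9468
Interval: 42.14 ± 1.9468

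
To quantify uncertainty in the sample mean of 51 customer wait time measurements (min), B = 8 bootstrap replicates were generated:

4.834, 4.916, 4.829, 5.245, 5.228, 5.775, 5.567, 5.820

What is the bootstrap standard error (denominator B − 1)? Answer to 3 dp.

Bootstrap SE is the standard deviation of the 8 replicate means.
Mean of replicates: (4.834 + 4.916 + 4.829 + 5.245 + 5.228 + 5.775 + 5.567 + 5.820) / 8 = 42.2140 / 8 = 5.2767
Sum of squared deviations: (−0.4428)² + (−0.3607)² + (−0.4478)² + (−0.0317)² + (−0.0488)² + (+0.4983)² + (+0.2903)² + (+0.5433)² = 1.1577
Variance = 1.1577 / 7 = 0.1654
SE* = √0.1654

SE* = 0.407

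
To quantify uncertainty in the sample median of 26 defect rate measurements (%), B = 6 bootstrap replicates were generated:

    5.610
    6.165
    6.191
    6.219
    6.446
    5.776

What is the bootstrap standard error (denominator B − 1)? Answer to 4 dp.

Bootstrap SE is the standard deviation of the 6 replicate medians.
Mean of replicates: (5.610 + 6.165 + 6.191 + 6.219 + 6.446 + 5.776) / 6 = 36.40700 / 6 = 6.06783
Sum of squared deviations: (−0.45783)² + (+0.09717)² + (+0.12317)² + (+0.15117)² + (+0.37817)² + (−0.29183)² = 0.48525
Variance = 0.48525 / 5 = 0.09705
SE* = √0.09705

SE* = 0.3115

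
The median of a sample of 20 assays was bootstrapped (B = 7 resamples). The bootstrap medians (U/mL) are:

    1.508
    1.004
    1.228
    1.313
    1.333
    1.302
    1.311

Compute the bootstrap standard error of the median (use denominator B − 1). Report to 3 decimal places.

SE* = 0.151

Bootstrap SE is the standard deviation of the 7 replicate medians.
Mean of replicates: (1.508 + 1.004 + 1.228 + 1.313 + 1.333 + 1.302 + 1.311) / 7 = 8.9990 / 7 = 1.2856
Sum of squared deviations: (+0.2224)² + (−0.2816)² + (−0.0576)² + (+0.0274)² + (+0.0474)² + (+0.0164)² + (+0.0254)² = 0.1360
Variance = 0.1360 / 6 = 0.0227
SE* = √0.0227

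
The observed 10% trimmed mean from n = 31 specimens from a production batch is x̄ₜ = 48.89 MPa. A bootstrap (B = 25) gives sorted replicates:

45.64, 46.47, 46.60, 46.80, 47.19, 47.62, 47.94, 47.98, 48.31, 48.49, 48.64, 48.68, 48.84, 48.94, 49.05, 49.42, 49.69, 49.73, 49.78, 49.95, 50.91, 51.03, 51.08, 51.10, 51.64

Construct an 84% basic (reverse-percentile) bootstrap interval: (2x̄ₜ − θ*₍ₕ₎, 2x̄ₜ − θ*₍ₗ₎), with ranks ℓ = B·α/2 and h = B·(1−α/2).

Percentile endpoints at ranks 2 and 23: θ*₍2₎ = 46.47, θ*₍23₎ = 51.08.
Basic interval reflects these around x̄ₜ:
  lower = 2 × 48.89 − 51.08 = 46.70
  upper = 2 × 48.89 − 46.47 = 51.31

(46.70, 51.31)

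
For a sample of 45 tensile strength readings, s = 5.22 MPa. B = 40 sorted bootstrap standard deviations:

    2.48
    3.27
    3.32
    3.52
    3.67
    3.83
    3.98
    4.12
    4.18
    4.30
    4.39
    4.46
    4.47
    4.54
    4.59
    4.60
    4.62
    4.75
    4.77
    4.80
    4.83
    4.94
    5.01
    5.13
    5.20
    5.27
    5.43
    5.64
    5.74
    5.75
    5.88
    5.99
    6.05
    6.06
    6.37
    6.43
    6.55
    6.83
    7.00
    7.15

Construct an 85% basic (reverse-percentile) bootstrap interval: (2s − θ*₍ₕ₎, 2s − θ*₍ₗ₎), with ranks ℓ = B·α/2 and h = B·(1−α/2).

(3.89, 7.12)

Percentile endpoints at ranks 3 and 37: θ*₍3₎ = 3.32, θ*₍37₎ = 6.55.
Basic interval reflects these around s:
  lower = 2 × 5.22 − 6.55 = 3.89
  upper = 2 × 5.22 − 3.32 = 7.12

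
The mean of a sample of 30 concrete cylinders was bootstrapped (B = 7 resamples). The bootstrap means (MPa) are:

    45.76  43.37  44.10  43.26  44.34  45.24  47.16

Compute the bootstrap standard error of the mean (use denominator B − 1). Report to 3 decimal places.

Bootstrap SE is the standard deviation of the 7 replicate means.
Mean of replicates: (45.76 + 43.37 + 44.10 + 43.26 + 44.34 + 45.24 + 47.16) / 7 = 313.2300 / 7 = 44.7471
Sum of squared deviations: (+1.0129)² + (−1.3771)² + (−0.6471)² + (−1.4871)² + (−0.4071)² + (+0.4929)² + (+2.4129)² = 11.7833
Variance = 11.7833 / 6 = 1.9639
SE* = √1.9639

SE* = 1.401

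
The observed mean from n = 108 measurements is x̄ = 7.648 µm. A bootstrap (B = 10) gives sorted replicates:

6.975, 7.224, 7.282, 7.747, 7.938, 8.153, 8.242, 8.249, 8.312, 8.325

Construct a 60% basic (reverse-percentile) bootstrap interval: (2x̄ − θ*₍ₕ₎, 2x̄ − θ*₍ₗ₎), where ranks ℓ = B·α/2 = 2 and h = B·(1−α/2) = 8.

(7.047, 8.072)

Percentile endpoints at ranks 2 and 8: θ*₍2₎ = 7.224, θ*₍8₎ = 8.249.
Basic interval reflects these around x̄:
  lower = 2 × 7.648 − 8.249 = 7.047
  upper = 2 × 7.648 − 7.224 = 8.072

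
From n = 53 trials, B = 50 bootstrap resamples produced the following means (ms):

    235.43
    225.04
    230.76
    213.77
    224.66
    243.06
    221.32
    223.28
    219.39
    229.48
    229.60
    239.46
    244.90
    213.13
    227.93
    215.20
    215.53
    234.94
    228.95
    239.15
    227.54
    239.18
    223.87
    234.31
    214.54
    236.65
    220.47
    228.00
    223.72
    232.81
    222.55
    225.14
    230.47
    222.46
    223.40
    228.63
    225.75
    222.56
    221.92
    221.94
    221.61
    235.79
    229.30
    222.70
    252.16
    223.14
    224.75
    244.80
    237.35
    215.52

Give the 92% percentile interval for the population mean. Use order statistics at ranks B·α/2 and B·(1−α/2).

Sorted replicates: 213.13, 213.77, 214.54, 215.20, 215.52, 215.53, 219.39, 220.47, 221.32, 221.61, 221.92, 221.94, 222.46, 222.55, 222.56, 222.70, 223.14, 223.28, 223.40, 223.72, 223.87, 224.66, 224.75, 225.04, 225.14, 225.75, 227.54, 227.93, 228.00, 228.63, 228.95, 229.30, 229.48, 229.60, 230.47, 230.76, 232.81, 234.31, 234.94, 235.43, 235.79, 236.65, 237.35, 239.15, 239.18, 239.46, 243.06, 244.80, 244.90, 252.16
α = 0.08; lower rank = 50 × 0.040 = 2; upper rank = 50 × 0.960 = 48.
The 2nd smallest replicate is 213.77; the 48th is 244.80.

(213.77, 244.80)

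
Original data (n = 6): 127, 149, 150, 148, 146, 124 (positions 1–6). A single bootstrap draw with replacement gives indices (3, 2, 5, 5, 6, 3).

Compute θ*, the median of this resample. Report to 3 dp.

θ* = 147.500

Resample values: 150, 149, 146, 146, 124, 150.
Sorted: 124, 146, 146, 149, 150, 150
Median = average of the two middle values = 147.500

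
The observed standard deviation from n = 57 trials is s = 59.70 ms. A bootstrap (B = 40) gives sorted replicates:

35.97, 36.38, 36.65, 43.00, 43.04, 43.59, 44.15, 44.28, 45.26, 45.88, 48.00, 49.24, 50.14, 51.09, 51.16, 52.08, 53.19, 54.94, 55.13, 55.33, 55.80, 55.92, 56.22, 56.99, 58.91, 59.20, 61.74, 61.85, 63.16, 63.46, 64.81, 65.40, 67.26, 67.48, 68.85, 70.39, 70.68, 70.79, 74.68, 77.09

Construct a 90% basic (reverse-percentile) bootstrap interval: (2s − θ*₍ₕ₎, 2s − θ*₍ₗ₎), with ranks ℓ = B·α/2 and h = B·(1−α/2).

Percentile endpoints at ranks 2 and 38: θ*₍2₎ = 36.38, θ*₍38₎ = 70.79.
Basic interval reflects these around s:
  lower = 2 × 59.70 − 70.79 = 48.61
  upper = 2 × 59.70 − 36.38 = 83.02

(48.61, 83.02)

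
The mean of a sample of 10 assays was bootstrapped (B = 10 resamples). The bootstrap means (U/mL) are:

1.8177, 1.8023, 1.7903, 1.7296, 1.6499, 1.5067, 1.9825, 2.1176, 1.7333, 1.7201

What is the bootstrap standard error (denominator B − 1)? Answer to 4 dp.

Bootstrap SE is the standard deviation of the 10 replicate means.
Mean of replicates: (1.8177 + 1.8023 + 1.7903 + 1.7296 + 1.6499 + 1.5067 + 1.9825 + 2.1176 + 1.7333 + 1.7201) / 10 = 17.85000 / 10 = 1.78500
Sum of squared deviations: (+0.03270)² + (+0.01730)² + (+0.00530)² + (−0.05540)² + (−0.13510)² + (−0.27830)² + (+0.19750)² + (+0.33260)² + (−0.05170)² + (−0.06490)² = 0.25668
Variance = 0.25668 / 9 = 0.02852
SE* = √0.02852

SE* = 0.1689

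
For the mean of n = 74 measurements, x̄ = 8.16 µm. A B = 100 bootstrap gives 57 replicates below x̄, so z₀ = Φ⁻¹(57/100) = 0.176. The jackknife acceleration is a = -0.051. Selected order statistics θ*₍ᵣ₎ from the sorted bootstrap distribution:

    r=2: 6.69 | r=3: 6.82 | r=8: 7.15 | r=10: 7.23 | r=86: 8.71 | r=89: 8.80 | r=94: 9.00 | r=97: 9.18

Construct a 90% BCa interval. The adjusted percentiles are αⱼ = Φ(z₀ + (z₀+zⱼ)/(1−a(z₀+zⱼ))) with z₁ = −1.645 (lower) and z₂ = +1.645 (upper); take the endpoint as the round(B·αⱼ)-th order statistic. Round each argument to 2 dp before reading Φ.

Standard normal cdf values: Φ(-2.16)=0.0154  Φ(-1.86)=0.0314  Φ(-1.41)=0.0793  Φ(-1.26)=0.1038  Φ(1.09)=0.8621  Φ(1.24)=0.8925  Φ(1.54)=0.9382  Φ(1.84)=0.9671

Lower: z₀ + z₁ = 0.176 + (-1.645) = -1.469; 1 − a(z₀+z₁) = 1 − (-0.051)(-1.469) = 0.9251; argument = 0.176 + (-1.469)/0.9251 = -1.4120 → -1.41.
α₁ = Φ(-1.41) = 0.0793; rank = round(100 × 0.0793) = 8; θ*₍8₎ = 7.15.
Upper: z₀ + z₂ = 1.821; 1 − a(z₀+z₂) = 1.0929; argument = 1.8423 → 1.84; α₂ = 0.9671; rank = 97; θ*₍97₎ = 9.18.

(7.15, 9.18)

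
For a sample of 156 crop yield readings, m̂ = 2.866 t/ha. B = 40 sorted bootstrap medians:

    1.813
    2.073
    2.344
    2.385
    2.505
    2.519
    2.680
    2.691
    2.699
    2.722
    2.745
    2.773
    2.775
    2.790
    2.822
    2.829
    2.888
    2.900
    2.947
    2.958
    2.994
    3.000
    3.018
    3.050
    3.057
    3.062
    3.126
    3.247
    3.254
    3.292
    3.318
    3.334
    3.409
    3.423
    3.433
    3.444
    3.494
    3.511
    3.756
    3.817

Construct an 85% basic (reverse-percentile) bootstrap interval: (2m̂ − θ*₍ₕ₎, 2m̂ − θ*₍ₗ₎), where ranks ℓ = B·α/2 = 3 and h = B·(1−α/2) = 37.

Percentile endpoints at ranks 3 and 37: θ*₍3₎ = 2.344, θ*₍37₎ = 3.494.
Basic interval reflects these around m̂:
  lower = 2 × 2.866 − 3.494 = 2.238
  upper = 2 × 2.866 − 2.344 = 3.388

(2.238, 3.388)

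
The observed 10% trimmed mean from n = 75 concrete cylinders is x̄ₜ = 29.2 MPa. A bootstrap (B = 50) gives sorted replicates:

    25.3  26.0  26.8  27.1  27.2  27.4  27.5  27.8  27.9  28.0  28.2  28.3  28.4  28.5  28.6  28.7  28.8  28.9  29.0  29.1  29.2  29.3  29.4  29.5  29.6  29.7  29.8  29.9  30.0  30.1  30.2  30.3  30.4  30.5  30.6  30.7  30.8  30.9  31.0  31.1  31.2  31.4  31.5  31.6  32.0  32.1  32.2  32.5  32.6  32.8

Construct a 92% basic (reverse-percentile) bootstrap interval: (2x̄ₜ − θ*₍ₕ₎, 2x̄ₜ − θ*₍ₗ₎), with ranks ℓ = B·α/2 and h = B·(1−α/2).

(25.9, 32.4)

Percentile endpoints at ranks 2 and 48: θ*₍2₎ = 26.0, θ*₍48₎ = 32.5.
Basic interval reflects these around x̄ₜ:
  lower = 2 × 29.2 − 32.5 = 25.9
  upper = 2 × 29.2 − 26.0 = 32.4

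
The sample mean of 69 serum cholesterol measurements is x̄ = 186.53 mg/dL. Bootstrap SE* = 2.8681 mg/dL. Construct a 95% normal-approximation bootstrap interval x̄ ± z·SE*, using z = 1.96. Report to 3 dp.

Margin = 1.96 × 2.8681 = 5.6215
Interval: 186.53 ± 5.6215

(180.909, 192.151)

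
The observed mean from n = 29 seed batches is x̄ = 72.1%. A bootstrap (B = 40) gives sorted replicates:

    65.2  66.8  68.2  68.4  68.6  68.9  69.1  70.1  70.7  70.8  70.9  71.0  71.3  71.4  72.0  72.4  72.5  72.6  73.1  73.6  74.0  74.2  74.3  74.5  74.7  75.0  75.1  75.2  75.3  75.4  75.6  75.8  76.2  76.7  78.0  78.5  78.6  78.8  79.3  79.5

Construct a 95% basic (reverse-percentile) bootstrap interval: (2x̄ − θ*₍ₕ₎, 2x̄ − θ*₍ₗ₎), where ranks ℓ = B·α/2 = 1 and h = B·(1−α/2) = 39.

Percentile endpoints at ranks 1 and 39: θ*₍1₎ = 65.2, θ*₍39₎ = 79.3.
Basic interval reflects these around x̄:
  lower = 2 × 72.1 − 79.3 = 64.9
  upper = 2 × 72.1 − 65.2 = 79.0

(64.9, 79.0)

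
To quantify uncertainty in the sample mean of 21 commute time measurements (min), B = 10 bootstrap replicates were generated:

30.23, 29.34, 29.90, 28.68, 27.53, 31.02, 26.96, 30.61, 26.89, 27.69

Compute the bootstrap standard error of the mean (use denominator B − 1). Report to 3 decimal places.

Bootstrap SE is the standard deviation of the 10 replicate means.
Mean of replicates: (30.23 + 29.34 + 29.90 + 28.68 + 27.53 + 31.02 + 26.96 + 30.61 + 26.89 + 27.69) / 10 = 288.8500 / 10 = 28.8850
Sum of squared deviations: (+1.3450)² + (+0.4550)² + (+1.0150)² + (−0.2050)² + (−1.3550)² + (+2.1350)² + (−1.9250)² + (+1.7250)² + (−1.9950)² + (−1.1950)² = 21.5718
Variance = 21.5718 / 9 = 2.3969
SE* = √2.3969

SE* = 1.548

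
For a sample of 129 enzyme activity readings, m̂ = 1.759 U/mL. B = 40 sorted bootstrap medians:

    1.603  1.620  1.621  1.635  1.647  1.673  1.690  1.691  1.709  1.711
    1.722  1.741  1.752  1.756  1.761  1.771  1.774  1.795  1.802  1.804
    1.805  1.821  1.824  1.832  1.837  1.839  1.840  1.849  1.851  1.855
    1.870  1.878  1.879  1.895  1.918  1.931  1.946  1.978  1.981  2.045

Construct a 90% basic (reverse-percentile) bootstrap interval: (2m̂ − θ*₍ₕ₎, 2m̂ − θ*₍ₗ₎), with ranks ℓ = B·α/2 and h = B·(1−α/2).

(1.540, 1.898)

Percentile endpoints at ranks 2 and 38: θ*₍2₎ = 1.620, θ*₍38₎ = 1.978.
Basic interval reflects these around m̂:
  lower = 2 × 1.759 − 1.978 = 1.540
  upper = 2 × 1.759 − 1.620 = 1.898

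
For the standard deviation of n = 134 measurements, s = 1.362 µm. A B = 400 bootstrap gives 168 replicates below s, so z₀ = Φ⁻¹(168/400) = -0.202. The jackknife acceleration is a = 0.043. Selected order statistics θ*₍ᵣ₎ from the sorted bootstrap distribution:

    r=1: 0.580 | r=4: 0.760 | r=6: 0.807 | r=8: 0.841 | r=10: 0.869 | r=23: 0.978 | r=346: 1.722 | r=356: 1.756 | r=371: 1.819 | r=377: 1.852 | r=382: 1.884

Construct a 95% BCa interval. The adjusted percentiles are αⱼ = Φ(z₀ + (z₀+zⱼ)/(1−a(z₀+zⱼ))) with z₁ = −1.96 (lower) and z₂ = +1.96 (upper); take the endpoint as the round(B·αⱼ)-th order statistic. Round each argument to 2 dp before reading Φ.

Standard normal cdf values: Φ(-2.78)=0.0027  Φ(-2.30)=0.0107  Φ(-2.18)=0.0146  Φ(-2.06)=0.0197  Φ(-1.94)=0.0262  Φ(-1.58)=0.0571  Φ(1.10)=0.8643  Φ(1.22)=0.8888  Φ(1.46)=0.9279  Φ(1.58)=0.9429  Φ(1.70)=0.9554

Lower: z₀ + z₁ = -0.202 + (-1.960) = -2.162; 1 − a(z₀+z₁) = 1 − (0.043)(-2.162) = 1.0930; argument = -0.202 + (-2.162)/1.0930 = -2.1801 → -2.18.
α₁ = Φ(-2.18) = 0.0146; rank = round(400 × 0.0146) = 6; θ*₍6₎ = 0.807.
Upper: z₀ + z₂ = 1.758; 1 − a(z₀+z₂) = 0.9244; argument = 1.6998 → 1.70; α₂ = 0.9554; rank = 382; θ*₍382₎ = 1.884.

(0.807, 1.884)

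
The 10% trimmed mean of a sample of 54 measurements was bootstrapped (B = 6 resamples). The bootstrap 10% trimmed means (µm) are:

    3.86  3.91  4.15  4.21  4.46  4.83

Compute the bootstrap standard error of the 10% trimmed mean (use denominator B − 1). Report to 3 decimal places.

SE* = 0.363

Bootstrap SE is the standard deviation of the 6 replicate 10% trimmed means.
Mean of replicates: (3.86 + 3.91 + 4.15 + 4.21 + 4.46 + 4.83) / 6 = 25.4200 / 6 = 4.2367
Sum of squared deviations: (−0.3767)² + (−0.3267)² + (−0.0867)² + (−0.0267)² + (+0.2233)² + (+0.5933)² = 0.6587
Variance = 0.6587 / 5 = 0.1317
SE* = √0.1317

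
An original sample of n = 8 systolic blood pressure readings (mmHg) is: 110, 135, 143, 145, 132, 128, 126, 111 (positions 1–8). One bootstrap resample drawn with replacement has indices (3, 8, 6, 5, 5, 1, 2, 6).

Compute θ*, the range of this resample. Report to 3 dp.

Resample values: 143, 111, 128, 132, 132, 110, 135, 128.
Range = 143 − 110 = 33.000

θ* = 33.000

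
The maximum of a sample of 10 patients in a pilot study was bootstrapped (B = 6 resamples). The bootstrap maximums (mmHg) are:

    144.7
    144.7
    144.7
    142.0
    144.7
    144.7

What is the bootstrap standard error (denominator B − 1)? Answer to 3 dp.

Bootstrap SE is the standard deviation of the 6 replicate maximums.
Mean of replicates: (144.7 + 144.7 + 144.7 + 142.0 + 144.7 + 144.7) / 6 = 865.5000 / 6 = 144.2500
Sum of squared deviations: (+0.4500)² + (+0.4500)² + (+0.4500)² + (−2.2500)² + (+0.4500)² + (+0.4500)² = 6.0750
Variance = 6.0750 / 5 = 1.2150
SE* = √1.2150

SE* = 1.102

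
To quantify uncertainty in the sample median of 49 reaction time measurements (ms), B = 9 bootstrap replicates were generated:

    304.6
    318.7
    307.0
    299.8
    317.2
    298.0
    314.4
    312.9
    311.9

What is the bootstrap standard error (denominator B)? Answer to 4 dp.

SE* = 7.0059

Bootstrap SE is the standard deviation of the 9 replicate medians.
Mean of replicates: (304.6 + 318.7 + 307.0 + 299.8 + 317.2 + 298.0 + 314.4 + 312.9 + 311.9) / 9 = 2784.50000 / 9 = 309.38889
Sum of squared deviations: (−4.78889)² + (+9.31111)² + (−2.38889)² + (−9.58889)² + (+7.81111)² + (−11.38889)² + (+5.01111)² + (+3.51111)² + (+2.51111)² = 441.74889
Variance = 441.74889 / 9 = 49.08321
SE* = √49.08321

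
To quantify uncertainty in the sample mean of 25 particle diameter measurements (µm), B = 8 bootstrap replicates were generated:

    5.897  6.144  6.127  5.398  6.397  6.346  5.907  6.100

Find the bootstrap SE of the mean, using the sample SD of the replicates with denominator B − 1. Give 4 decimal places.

SE* = 0.3147

Bootstrap SE is the standard deviation of the 8 replicate means.
Mean of replicates: (5.897 + 6.144 + 6.127 + 5.398 + 6.397 + 6.346 + 5.907 + 6.100) / 8 = 48.31600 / 8 = 6.03950
Sum of squared deviations: (−0.14250)² + (+0.10450)² + (+0.08750)² + (−0.64150)² + (+0.35750)² + (+0.30650)² + (−0.13250)² + (+0.06050)² = 0.69337
Variance = 0.69337 / 7 = 0.09905
SE* = √0.09905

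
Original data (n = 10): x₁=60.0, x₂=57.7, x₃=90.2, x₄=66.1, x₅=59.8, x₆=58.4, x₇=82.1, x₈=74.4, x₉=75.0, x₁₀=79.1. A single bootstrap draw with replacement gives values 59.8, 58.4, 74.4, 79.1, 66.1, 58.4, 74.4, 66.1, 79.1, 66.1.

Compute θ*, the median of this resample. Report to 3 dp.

Sorted: 58.4, 58.4, 59.8, 66.1, 66.1, 66.1, 74.4, 74.4, 79.1, 79.1
Median = average of the two middle values = 66.100

θ* = 66.100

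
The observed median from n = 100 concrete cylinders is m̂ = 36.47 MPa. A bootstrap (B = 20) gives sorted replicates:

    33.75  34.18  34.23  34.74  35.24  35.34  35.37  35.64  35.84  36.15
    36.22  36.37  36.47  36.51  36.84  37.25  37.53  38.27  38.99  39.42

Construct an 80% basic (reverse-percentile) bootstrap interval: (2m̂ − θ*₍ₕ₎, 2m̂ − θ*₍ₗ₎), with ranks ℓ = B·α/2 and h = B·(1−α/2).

(34.67, 38.76)

Percentile endpoints at ranks 2 and 18: θ*₍2₎ = 34.18, θ*₍18₎ = 38.27.
Basic interval reflects these around m̂:
  lower = 2 × 36.47 − 38.27 = 34.67
  upper = 2 × 36.47 − 34.18 = 38.76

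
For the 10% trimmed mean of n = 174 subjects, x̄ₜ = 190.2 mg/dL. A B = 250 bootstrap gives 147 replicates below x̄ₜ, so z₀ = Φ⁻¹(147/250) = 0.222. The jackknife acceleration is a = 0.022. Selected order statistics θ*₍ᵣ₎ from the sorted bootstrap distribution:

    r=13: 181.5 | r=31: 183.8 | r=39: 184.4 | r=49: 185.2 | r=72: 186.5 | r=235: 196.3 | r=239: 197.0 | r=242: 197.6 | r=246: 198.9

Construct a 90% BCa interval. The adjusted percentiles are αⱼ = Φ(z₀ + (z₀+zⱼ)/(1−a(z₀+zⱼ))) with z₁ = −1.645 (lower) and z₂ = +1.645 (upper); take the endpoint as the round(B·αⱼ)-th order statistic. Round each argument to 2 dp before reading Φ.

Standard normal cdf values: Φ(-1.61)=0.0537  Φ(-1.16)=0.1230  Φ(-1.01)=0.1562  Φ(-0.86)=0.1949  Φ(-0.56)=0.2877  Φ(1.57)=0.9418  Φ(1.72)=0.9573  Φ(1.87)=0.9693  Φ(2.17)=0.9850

Lower: z₀ + z₁ = 0.222 + (-1.645) = -1.423; 1 − a(z₀+z₁) = 1 − (0.022)(-1.423) = 1.0313; argument = 0.222 + (-1.423)/1.0313 = -1.1578 → -1.16.
α₁ = Φ(-1.16) = 0.1230; rank = round(250 × 0.1230) = 31; θ*₍31₎ = 183.8.
Upper: z₀ + z₂ = 1.867; 1 − a(z₀+z₂) = 0.9589; argument = 2.1690 → 2.17; α₂ = 0.9850; rank = 246; θ*₍246₎ = 198.9.

(183.8, 198.9)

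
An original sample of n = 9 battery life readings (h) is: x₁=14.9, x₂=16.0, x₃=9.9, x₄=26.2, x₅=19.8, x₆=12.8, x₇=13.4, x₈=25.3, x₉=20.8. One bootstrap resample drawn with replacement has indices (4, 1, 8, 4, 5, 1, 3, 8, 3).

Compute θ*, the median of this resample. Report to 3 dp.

θ* = 19.800

Resample values: 26.2, 14.9, 25.3, 26.2, 19.8, 14.9, 9.9, 25.3, 9.9.
Sorted: 9.9, 9.9, 14.9, 14.9, 19.8, 25.3, 25.3, 26.2, 26.2
Median = middle value = 19.800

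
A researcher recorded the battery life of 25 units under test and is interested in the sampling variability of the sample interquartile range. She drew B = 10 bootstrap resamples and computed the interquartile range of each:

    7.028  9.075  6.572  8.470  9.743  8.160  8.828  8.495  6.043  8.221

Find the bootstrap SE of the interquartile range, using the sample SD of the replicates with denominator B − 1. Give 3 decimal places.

SE* = 1.164

Bootstrap SE is the standard deviation of the 10 replicate interquartile ranges.
Mean of replicates: (7.028 + 9.075 + 6.572 + 8.470 + 9.743 + 8.160 + 8.828 + 8.495 + 6.043 + 8.221) / 10 = 80.6350 / 10 = 8.0635
Sum of squared deviations: (−1.0355)² + (+1.0115)² + (−1.4915)² + (+0.4065)² + (+1.6795)² + (+0.0965)² + (+0.7645)² + (+0.4315)² + (−2.0205)² + (+0.1575)² = 12.1931
Variance = 12.1931 / 9 = 1.3548
SE* = √1.3548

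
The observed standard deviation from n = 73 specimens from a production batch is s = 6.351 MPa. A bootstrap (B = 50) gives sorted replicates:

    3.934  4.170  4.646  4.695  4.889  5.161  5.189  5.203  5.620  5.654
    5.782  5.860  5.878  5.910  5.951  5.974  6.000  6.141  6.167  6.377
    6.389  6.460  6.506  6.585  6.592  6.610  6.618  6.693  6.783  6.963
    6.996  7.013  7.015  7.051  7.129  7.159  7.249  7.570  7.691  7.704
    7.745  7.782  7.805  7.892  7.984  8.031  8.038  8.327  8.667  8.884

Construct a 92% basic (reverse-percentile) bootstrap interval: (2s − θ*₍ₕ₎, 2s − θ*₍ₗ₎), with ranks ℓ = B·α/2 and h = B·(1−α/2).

Percentile endpoints at ranks 2 and 48: θ*₍2₎ = 4.170, θ*₍48₎ = 8.327.
Basic interval reflects these around s:
  lower = 2 × 6.351 − 8.327 = 4.375
  upper = 2 × 6.351 − 4.170 = 8.532

(4.375, 8.532)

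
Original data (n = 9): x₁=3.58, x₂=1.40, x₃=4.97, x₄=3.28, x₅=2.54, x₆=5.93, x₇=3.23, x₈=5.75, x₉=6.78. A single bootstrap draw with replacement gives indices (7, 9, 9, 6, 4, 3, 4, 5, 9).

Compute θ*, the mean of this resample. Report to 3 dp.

θ* = 4.841

Resample values: 3.23, 6.78, 6.78, 5.93, 3.28, 4.97, 3.28, 2.54, 6.78.
Mean = (3.23 + 6.78 + 6.78 + 5.93 + 3.28 + 4.97 + 3.28 + 2.54 + 6.78) / 9 = 43.570 / 9 = 4.841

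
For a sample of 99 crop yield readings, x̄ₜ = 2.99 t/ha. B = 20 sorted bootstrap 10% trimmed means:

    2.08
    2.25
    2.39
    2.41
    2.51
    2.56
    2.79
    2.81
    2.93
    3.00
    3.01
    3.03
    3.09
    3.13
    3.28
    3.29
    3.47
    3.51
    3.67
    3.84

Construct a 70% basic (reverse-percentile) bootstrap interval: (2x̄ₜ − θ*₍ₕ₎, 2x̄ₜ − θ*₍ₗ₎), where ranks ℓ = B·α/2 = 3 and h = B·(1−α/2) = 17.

Percentile endpoints at ranks 3 and 17: θ*₍3₎ = 2.39, θ*₍17₎ = 3.47.
Basic interval reflects these around x̄ₜ:
  lower = 2 × 2.99 − 3.47 = 2.51
  upper = 2 × 2.99 − 2.39 = 3.59

(2.51, 3.59)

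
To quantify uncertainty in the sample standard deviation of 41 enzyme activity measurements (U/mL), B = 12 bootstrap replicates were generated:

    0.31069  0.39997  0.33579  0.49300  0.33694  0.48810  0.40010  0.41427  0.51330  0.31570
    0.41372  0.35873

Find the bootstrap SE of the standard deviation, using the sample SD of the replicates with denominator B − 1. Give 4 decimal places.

Bootstrap SE is the standard deviation of the 12 replicate standard deviations.
Mean of replicates: (0.31069 + 0.39997 + 0.33579 + 0.49300 + 0.33694 + 0.48810 + 0.40010 + 0.41427 + 0.51330 + 0.31570 + 0.41372 + 0.35873) / 12 = 4.780310 / 12 = 0.398359
Sum of squared deviations: (−0.087669)² + (+0.001611)² + (−0.062569)² + (+0.094641)² + (−0.061419)² + (+0.089741)² + (+0.001741)² + (+0.015911)² + (+0.114941)² + (−0.082659)² + (+0.015361)² + (−0.039629)² = 0.054493
Variance = 0.054493 / 11 = 0.004954
SE* = √0.004954

SE* = 0.0704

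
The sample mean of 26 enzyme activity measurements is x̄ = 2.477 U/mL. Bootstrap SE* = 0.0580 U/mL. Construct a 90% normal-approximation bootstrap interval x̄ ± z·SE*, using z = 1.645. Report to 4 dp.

Margin = 1.645 × 0.0580 = 0.09541
Interval: 2.477 ± 0.09541

(2.3816, 2.5724)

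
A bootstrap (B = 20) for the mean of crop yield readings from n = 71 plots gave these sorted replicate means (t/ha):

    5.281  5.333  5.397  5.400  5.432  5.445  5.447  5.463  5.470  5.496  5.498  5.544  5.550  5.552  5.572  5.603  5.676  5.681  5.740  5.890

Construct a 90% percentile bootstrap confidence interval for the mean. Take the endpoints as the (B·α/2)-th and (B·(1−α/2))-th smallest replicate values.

(5.281, 5.740)

α = 0.10; lower rank = 20 × 0.050 = 1; upper rank = 20 × 0.950 = 19.
The 1st smallest replicate is 5.281; the 19th is 5.740.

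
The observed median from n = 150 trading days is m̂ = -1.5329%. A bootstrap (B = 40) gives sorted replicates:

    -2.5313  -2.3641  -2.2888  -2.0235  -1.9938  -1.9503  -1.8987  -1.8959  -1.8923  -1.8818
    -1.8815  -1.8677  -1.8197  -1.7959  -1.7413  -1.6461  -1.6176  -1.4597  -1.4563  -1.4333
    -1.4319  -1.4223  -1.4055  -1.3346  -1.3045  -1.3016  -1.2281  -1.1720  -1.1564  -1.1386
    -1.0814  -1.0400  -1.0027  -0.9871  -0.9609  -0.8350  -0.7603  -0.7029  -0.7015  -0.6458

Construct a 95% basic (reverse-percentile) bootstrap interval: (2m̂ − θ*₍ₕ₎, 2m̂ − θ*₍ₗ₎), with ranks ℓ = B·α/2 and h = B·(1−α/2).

Percentile endpoints at ranks 1 and 39: θ*₍1₎ = -2.5313, θ*₍39₎ = -0.7015.
Basic interval reflects these around m̂:
  lower = 2 × -1.5329 − -0.7015 = -2.3643
  upper = 2 × -1.5329 − -2.5313 = -0.5345

(-2.3643, -0.5345)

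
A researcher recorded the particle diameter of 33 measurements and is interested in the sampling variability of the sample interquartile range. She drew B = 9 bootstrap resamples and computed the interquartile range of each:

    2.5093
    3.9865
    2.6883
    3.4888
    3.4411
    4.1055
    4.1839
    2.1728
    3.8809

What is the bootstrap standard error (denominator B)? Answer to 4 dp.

Bootstrap SE is the standard deviation of the 9 replicate interquartile ranges.
Mean of replicates: (2.5093 + 3.9865 + 2.6883 + 3.4888 + 3.4411 + 4.1055 + 4.1839 + 2.1728 + 3.8809) / 9 = 30.45710 / 9 = 3.38412
Sum of squared deviations: (−0.87482)² + (+0.60238)² + (−0.69582)² + (+0.10468)² + (+0.05698)² + (+0.72138)² + (+0.79978)² + (−1.21132)² + (+0.49678)² = 4.50067
Variance = 4.50067 / 9 = 0.50007
SE* = √0.50007

SE* = 0.7072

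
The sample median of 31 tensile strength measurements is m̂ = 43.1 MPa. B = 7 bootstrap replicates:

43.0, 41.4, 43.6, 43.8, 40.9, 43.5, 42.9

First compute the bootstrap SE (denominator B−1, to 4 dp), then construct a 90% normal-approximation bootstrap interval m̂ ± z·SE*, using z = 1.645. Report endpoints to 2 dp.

Mean of replicates = 42.7286; sum of squared deviations = 7.7143; SE* = √(7.7143/6) = 1.1339
Margin = 1.645 × 1.1339 = 1.865
Interval: 43.1 ± 1.865

(41.23, 44.97)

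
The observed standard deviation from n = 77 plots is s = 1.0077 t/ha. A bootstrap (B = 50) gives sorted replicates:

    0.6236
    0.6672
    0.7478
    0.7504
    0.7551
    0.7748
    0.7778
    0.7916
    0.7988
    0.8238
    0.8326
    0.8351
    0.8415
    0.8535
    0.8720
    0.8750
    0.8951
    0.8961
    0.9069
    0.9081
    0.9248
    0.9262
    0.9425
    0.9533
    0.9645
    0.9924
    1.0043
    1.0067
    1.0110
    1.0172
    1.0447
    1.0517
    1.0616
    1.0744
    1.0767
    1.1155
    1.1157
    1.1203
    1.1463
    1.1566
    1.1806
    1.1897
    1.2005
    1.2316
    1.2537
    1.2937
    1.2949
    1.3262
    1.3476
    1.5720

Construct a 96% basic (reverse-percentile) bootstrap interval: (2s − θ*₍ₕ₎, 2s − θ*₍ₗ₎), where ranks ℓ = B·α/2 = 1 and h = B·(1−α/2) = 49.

Percentile endpoints at ranks 1 and 49: θ*₍1₎ = 0.6236, θ*₍49₎ = 1.3476.
Basic interval reflects these around s:
  lower = 2 × 1.0077 − 1.3476 = 0.6678
  upper = 2 × 1.0077 − 0.6236 = 1.3918

(0.6678, 1.3918)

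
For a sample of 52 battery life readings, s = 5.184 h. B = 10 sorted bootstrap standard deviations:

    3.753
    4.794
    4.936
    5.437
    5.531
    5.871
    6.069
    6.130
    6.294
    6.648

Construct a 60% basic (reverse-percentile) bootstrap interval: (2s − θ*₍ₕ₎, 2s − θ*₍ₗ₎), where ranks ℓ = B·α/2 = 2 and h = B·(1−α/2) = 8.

(4.238, 5.574)

Percentile endpoints at ranks 2 and 8: θ*₍2₎ = 4.794, θ*₍8₎ = 6.130.
Basic interval reflects these around s:
  lower = 2 × 5.184 − 6.130 = 4.238
  upper = 2 × 5.184 − 4.794 = 5.574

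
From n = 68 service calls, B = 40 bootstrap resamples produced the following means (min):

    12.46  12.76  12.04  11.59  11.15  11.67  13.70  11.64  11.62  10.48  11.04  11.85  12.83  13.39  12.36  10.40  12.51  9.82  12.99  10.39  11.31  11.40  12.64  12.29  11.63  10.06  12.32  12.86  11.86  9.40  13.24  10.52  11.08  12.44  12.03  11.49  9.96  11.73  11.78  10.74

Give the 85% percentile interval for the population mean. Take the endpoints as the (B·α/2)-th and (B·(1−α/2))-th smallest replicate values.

Sorted replicates: 9.40, 9.82, 9.96, 10.06, 10.39, 10.40, 10.48, 10.52, 10.74, 11.04, 11.08, 11.15, 11.31, 11.40, 11.49, 11.59, 11.62, 11.63, 11.64, 11.67, 11.73, 11.78, 11.85, 11.86, 12.03, 12.04, 12.29, 12.32, 12.36, 12.44, 12.46, 12.51, 12.64, 12.76, 12.83, 12.86, 12.99, 13.24, 13.39, 13.70
α = 0.15; lower rank = 40 × 0.075 = 3; upper rank = 40 × 0.925 = 37.
The 3rd smallest replicate is 9.96; the 37th is 12.99.

(9.96, 12.99)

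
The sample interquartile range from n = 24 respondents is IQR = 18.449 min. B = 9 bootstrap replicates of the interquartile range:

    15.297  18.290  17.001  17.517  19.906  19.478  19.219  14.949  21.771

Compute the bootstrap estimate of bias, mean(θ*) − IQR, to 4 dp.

bias = −0.2903

mean(θ*) = (15.297 + 18.290 + 17.001 + 17.517 + 19.906 + 19.478 + 19.219 + 14.949 + 21.771) / 9 = 18.15867
bias = 18.15867 − 18.449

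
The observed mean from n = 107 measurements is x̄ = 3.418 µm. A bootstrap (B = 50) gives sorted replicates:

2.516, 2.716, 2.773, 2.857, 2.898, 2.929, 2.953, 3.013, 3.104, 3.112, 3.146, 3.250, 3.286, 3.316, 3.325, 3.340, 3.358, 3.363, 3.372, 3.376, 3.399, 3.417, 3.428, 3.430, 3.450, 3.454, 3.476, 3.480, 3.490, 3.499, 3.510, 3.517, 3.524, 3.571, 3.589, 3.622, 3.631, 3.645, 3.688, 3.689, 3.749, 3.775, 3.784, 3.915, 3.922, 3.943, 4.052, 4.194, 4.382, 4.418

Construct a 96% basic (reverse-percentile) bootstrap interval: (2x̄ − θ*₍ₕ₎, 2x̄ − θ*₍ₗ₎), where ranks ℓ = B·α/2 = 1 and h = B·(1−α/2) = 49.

(2.454, 4.320)

Percentile endpoints at ranks 1 and 49: θ*₍1₎ = 2.516, θ*₍49₎ = 4.382.
Basic interval reflects these around x̄:
  lower = 2 × 3.418 − 4.382 = 2.454
  upper = 2 × 3.418 − 2.516 = 4.320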